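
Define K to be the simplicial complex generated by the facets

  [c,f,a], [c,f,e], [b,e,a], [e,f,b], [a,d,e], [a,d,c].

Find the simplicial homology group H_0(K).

Order the vertices as a < b < c < d < e < f. Listing each simplex with vertices in this order, K has dimension 2 with simplices:

  0-simplices (6): a, b, c, d, e, f
  1-simplices (12): ab, ac, ad, ae, af, be, bf, cd, ce, cf, de, ef
  2-simplices (6): abe, acd, acf, ade, bef, cef

so the chain groups are C_0 ≅ Z^6, C_1 ≅ Z^12, C_2 ≅ Z^6.

∂_1: C_1 → C_0 is given by ∂[p,q] = [q] − [p].
The resulting 6×12 matrix has rank 5, and its Smith normal form has invariant factors (1,1,1,1,1).

∂_2: C_2 → C_1 sends each 2-simplex [p,q,r] to [q,r] − [p,r] + [p,q]. For instance
  ∂abe = be − ae + ab,
  ∂acd = cd − ad + ac.
The resulting 12×6 matrix has rank 6, and its Smith normal form has invariant factors (1,1,1,1,1,1).

Computing H_k = (kernel of ∂_k) / (image of ∂_{k+1}):

  H_0: rank C_0 − rank ∂_1 = 6 − 5 = 1, and the invariant factors of ∂_1 are all 1, so H_0 ≅ Z.

(K is a triangulation of the cylinder S^1 x I.)

H_0 ≅ Z.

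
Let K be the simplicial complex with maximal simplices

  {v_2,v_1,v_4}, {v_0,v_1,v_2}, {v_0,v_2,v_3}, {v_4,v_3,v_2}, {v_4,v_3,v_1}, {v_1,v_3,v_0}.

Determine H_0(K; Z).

H_0 ≅ Z.

K has 5 vertices, 9 edges, 6 triangles.
rank ∂_0 = 0, rank ∂_1 = 4 ⇒ b_0 = 5 − 0 − 4 = 1; all invariant factors of ∂_1 are 1 so no torsion. So H_0 ≅ Z.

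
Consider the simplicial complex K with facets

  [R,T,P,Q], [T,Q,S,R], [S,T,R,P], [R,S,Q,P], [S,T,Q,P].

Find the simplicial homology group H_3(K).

H_3 ≅ Z.

Take the total order P < Q < R < S < T on the vertex set. Then K (dimension 3) consists of the simplices:

  0-simplices (5): P, Q, R, S, T
  1-simplices (10): PQ, PR, PS, PT, QR, QS, QT, RS, RT, ST
  2-simplices (10): PQR, PQS, PQT, PRS, PRT, PST, QRS, QRT, QST, RST
  3-simplices (5): PQRS, PQRT, PQST, PRST, QRST

Hence C_0 ≅ Z^5, C_1 ≅ Z^10, C_2 ≅ Z^10, C_3 ≅ Z^5.

The boundary map ∂_1: C_1 → C_0 sends each edge [p,q] (with p < q) to q − p. For instance
  ∂RS = S − R.
As a 5×10 matrix over Z this has rank 4, with invariant factors (1,1,1,1).

∂_2: C_2 → C_1 maps a triangle to the signed sum of its edges. For instance
  ∂PQS = QS − PS + PQ,
  ∂PRT = RT − PT + PR.
The resulting 10×10 matrix has rank 6, and its Smith normal form has invariant factors (1,1,1,1,1,1).

The boundary map ∂_3: C_3 → C_2 sends each 3-simplex σ to the alternating sum Σ_i (−1)^i (σ with its i-th vertex removed). For instance
  ∂QRST = RST − QST + QRT − QRS,
  ∂PQRS = QRS − PRS + PQS − PQR.
The resulting 10×5 matrix has rank 4, and its Smith normal form has invariant factors (1,1,1,1).

From H_k ≅ ker(∂_k) / im(∂_{k+1}) we obtain:

  H_3: rank ker ∂_3 − rank ∂_4 = (5 − 4) − 0 = 1, and there is no ∂_4, so H_3 = Z.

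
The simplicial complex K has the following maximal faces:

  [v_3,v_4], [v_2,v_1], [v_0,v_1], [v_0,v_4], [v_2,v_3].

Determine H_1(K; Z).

Take the total order v_0 < v_1 < v_2 < v_3 < v_4 on the vertex set. Then K (dimension 1) consists of the simplices:

  0-simplices (5): [v_0], [v_1], [v_2], [v_3], [v_4]
  1-simplices (5): [v_0,v_1], [v_0,v_4], [v_1,v_2], [v_2,v_3], [v_3,v_4]

giving chain groups C_0 ≅ Z^5, C_1 ≅ Z^5.

The boundary map ∂_1: C_1 → C_0 sends each edge [p,q] (with p < q) to q − p. For instance
  ∂[v_0,v_1] = [v_1] − [v_0].
The resulting 5×5 matrix has rank 4, and its Smith normal form has invariant factors (1,1,1,1).

Reading off H_k = ker ∂_k / im ∂_{k+1}:

  H_1: rank ker ∂_1 − rank ∂_2 = (5 − 4) − 0 = 1, and there is no ∂_2, so H_1 = Z.

(K is a triangulation of the circle S^1.)

H_1 ≅ Z.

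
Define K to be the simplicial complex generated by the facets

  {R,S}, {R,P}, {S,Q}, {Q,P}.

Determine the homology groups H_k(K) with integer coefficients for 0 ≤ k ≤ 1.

H_0 ≅ Z,  H_1 ≅ Z.

Fix the vertex order P < Q < R < S and write every simplex with vertices in increasing order. Then dim K = 1 and the simplices of K are:

  0-simplices (4): P, Q, R, S
  1-simplices (4): PQ, PR, QS, RS

giving chain groups C_0 ≅ Z^4, C_1 ≅ Z^4.

∂_1: C_1 → C_0 is given by ∂[p,q] = [q] − [p]. For instance
  ∂PQ = Q − P.
This gives a 4×4 integer matrix of rank 3; reducing to Smith normal form yields diagonal entries (1,1,1).

Computing H_k = (kernel of ∂_k) / (image of ∂_{k+1}):

  H_0: rank C_0 − rank ∂_1 = 4 − 3 = 1, and the invariant factors of ∂_1 are all 1, so H_0 ≅ Z.
  H_1: rank ker ∂_1 − rank ∂_2 = (4 − 3) − 0 = 1, and there is no ∂_2, so H_1 ≅ Z.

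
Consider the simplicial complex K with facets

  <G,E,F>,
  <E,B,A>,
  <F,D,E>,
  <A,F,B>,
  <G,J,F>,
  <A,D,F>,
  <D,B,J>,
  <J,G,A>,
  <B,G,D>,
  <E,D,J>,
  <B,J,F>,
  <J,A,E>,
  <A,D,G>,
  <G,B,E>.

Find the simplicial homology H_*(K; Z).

H_0 = Z,  H_1 = Z^2,  H_2 = Z.

Order the vertices as A < B < D < E < F < G < J. Listing each simplex with vertices in this order, K has dimension 2 with simplices:

  0-simplices (7): A, B, D, E, F, G, J
  1-simplices (21): AB, AD, AE, AF, AG, AJ, BD, BE, BF, BG, BJ, DE, DF, DG, DJ, EF, EG, EJ, FG, FJ, GJ
  2-simplices (14): ABE, ABF, ADF, ADG, AEJ, AGJ, BDG, BDJ, BEG, BFJ, DEF, DEJ, EFG, FGJ

so the chain groups are C_0 ≅ Z^7, C_1 ≅ Z^21, C_2 ≅ Z^14.

∂_1: C_1 → C_0 sends each edge [p,q] (with p < q) to q − p. For instance
  ∂AD = D − A.
As a 7×21 matrix over Z this has rank 6, with invariant factors (1,1,1,1,1,1).

Boundary ∂_2: C_2 → C_1 maps a triangle to the signed sum of its edges. For instance
  ∂DEF = EF − DF + DE,
  ∂AEJ = EJ − AJ + AE.
As a 21×14 matrix over Z this has rank 13, with invariant factors (1,1,1,1,1,1,1,1,1,1,1,1,1).

Now H_k = ker ∂_k / im ∂_{k+1}, so:

  H_0: rank C_0 − rank ∂_1 = 7 − 6 = 1, and the invariant factors of ∂_1 are all 1, so H_0 = Z.
  H_1: rank ker ∂_1 − rank ∂_2 = (21 − 6) − 13 = 2, and the invariant factors of ∂_2 are all 1, so H_1 = Z^2.
  H_2: rank ker ∂_2 − rank ∂_3 = (14 − 13) − 0 = 1, and there is no ∂_3, so H_2 = Z.

As a check, the Euler characteristic is 7 − 21 + 14 = 0, which agrees with 1 − 2 + 1 = 0.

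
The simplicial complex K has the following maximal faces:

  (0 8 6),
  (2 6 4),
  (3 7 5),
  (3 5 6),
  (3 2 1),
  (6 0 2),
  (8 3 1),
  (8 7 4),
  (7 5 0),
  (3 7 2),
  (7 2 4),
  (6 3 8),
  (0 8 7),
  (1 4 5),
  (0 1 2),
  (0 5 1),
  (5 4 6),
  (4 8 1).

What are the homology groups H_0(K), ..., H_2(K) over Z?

We work with the vertex ordering 0 < 1 < 2 < 3 < 4 < 5 < 6 < 7 < 8. The simplices of K, each written with vertices in increasing order, are:

  0-simplices (9): [0], [1], [2], [3], [4], [5], [6], [7], [8]
  1-simplices (27): (27 of them)
  2-simplices (18): [0,1,2], [0,1,5], [0,2,6], [0,5,7], [0,6,8], [0,7,8], [1,2,3], [1,3,8], [1,4,5], [1,4,8], [2,3,7], [2,4,6], [2,4,7], [3,5,6], [3,5,7], [3,6,8], [4,5,6], [4,7,8]

Hence C_0 ≅ Z^9, C_1 ≅ Z^27, C_2 ≅ Z^18.

Boundary ∂_1: C_1 → C_0 sends each edge [p,q] (with p < q) to q − p. For instance
  ∂[1,5] = [5] − [1].
As a 9×27 matrix over Z this has rank 8, with invariant factors (1,1,1,1,1,1,1,1).

The boundary map ∂_2: C_2 → C_1 acts by ∂[p,q,r] = [q,r] − [p,r] + [p,q]. For instance
  ∂[4,5,6] = [5,6] − [4,6] + [4,5],
  ∂[2,3,7] = [3,7] − [2,7] + [2,3].
The resulting 27×18 matrix has rank 17, and its Smith normal form has invariant factors (1,1,1,1,1,1,1,1,1,1,1,1,1,1,1,1,1).

From H_k ≅ ker(∂_k) / im(∂_{k+1}) we obtain:

  H_0: rank C_0 − rank ∂_1 = 9 − 8 = 1, and the invariant factors of ∂_1 are all 1, so H_0 ≅ Z.
  H_1: rank ker ∂_1 − rank ∂_2 = (27 − 8) − 17 = 2, and the invariant factors of ∂_2 are all 1, so H_1 ≅ Z^2.
  H_2: rank ker ∂_2 − rank ∂_3 = (18 − 17) − 0 = 1, and there is no ∂_3, so H_2 ≅ Z.

H_0 ≅ Z,  H_1 ≅ Z^2,  H_2 ≅ Z.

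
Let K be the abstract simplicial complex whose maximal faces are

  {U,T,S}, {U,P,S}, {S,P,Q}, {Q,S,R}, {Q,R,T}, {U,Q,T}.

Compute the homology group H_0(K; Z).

H_0 = Z.

Take the total order P < Q < R < S < T < U on the vertex set. Then K (dimension 2) consists of the simplices:

  0-simplices (6): P, Q, R, S, T, U
  1-simplices (12): PQ, PS, PU, QR, QS, QT, QU, RS, RT, ST, SU, TU
  2-simplices (6): PQS, PSU, QRS, QRT, QTU, STU

giving chain groups C_0 ≅ Z^6, C_1 ≅ Z^12, C_2 ≅ Z^6.

∂_1: C_1 → C_0 is given by ∂[p,q] = [q] − [p].
As a 6×12 matrix over Z this has rank 5, with invariant factors (1,1,1,1,1).

The boundary map ∂_2: C_2 → C_1 maps a triangle to the signed sum of its edges. For instance
  ∂PQS = QS − PS + PQ,
  ∂STU = TU − SU + ST.
The 12×6 boundary matrix has rank 6 and Smith normal form diag(1,1,1,1,1,1).

Computing H_k = (kernel of ∂_k) / (image of ∂_{k+1}):

  H_0: rank C_0 − rank ∂_1 = 6 − 5 = 1, and the invariant factors of ∂_1 are all 1, so H_0 = Z.

(K is a triangulation of the cylinder S^1 x I.)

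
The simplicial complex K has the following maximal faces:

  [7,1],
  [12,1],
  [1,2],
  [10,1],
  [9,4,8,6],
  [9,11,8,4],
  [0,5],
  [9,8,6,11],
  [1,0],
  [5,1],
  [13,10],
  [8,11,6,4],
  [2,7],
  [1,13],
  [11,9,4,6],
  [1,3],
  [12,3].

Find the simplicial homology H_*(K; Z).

Take the total order 0 < 1 < 2 < 3 < 4 < 5 < 6 < 7 < 8 < 9 < 10 < 11 < 12 < 13 on the vertex set. Then K (dimension 3) consists of the simplices:

  0-simplices (14): [0], [1], [2], [3], [4], [5], [6], [7], [8], [9], [10], [11], [12], [13]
  1-simplices (22): (22 of them)
  2-simplices (10): [4,6,8], [4,6,9], [4,6,11], [4,8,9], [4,8,11], [4,9,11], [6,8,9], [6,8,11], [6,9,11], [8,9,11]
  3-simplices (5): [4,6,8,9], [4,6,8,11], [4,6,9,11], [4,8,9,11], [6,8,9,11]

Hence C_0 ≅ Z^14, C_1 ≅ Z^22, C_2 ≅ Z^10, C_3 ≅ Z^5.

Boundary ∂_1: C_1 → C_0 sends each edge [p,q] (with p < q) to q − p. For instance
  ∂[6,11] = [11] − [6].
The 14×22 boundary matrix has rank 12 and Smith normal form diag(1,1,1,1,1,1,1,1,1,1,1,1).

Boundary ∂_2: C_2 → C_1 maps a triangle to the signed sum of its edges. For instance
  ∂[6,9,11] = [9,11] − [6,11] + [6,9],
  ∂[4,8,11] = [8,11] − [4,11] + [4,8].
The 22×10 boundary matrix has rank 6 and Smith normal form diag(1,1,1,1,1,1).

Boundary ∂_3: C_3 → C_2 sends each 3-simplex σ to the alternating sum Σ_i (−1)^i (σ with its i-th vertex removed). For instance
  ∂[4,6,9,11] = [6,9,11] − [4,9,11] + [4,6,11] − [4,6,9],
  ∂[4,6,8,11] = [6,8,11] − [4,8,11] + [4,6,11] − [4,6,8].
The resulting 10×5 matrix has rank 4, and its Smith normal form has invariant factors (1,1,1,1).

Computing H_k = (kernel of ∂_k) / (image of ∂_{k+1}):

  H_0: rank C_0 − rank ∂_1 = 14 − 12 = 2, and the invariant factors of ∂_1 are all 1, so H_0 = Z^2.
  H_1: rank ker ∂_1 − rank ∂_2 = (22 − 12) − 6 = 4, and the invariant factors of ∂_2 are all 1, so H_1 = Z^4.
  H_2: rank ker ∂_2 − rank ∂_3 = (10 − 6) − 4 = 0, and the invariant factors of ∂_3 are all 1, so H_2 = 0.
  H_3: rank ker ∂_3 − rank ∂_4 = (5 − 4) − 0 = 1, and there is no ∂_4, so H_3 = Z.

As a check, the Euler characteristic is 14 − 22 + 10 − 5 = -3, which agrees with 2 − 4 + 0 − 1 = -3.

H_0 ≅ Z^2,  H_1 ≅ Z^4,  H_2 = 0,  H_3 ≅ Z.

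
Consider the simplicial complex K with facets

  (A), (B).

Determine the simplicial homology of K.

H_0 ≅ Z^2.

Take the total order A < B on the vertex set. Then K (dimension 0) consists of the simplices:

  0-simplices (2): A, B

giving chain groups C_0 ≅ Z^2.

Computing H_k = (kernel of ∂_k) / (image of ∂_{k+1}):

  H_0: rank C_0 − rank ∂_1 = 2 − 0 = 2, and there is no ∂_1, so H_0 = Z^2.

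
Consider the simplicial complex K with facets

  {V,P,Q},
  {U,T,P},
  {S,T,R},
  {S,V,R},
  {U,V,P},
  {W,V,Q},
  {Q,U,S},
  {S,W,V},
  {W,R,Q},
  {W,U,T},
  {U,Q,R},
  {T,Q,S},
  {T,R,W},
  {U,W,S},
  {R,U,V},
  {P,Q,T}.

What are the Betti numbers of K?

b_0 = 1, b_1 = 2, b_2 = 1.

Take the total order P < Q < R < S < T < U < V < W on the vertex set. Then K (dimension 2) consists of the simplices:

  0-simplices (8): P, Q, R, S, T, U, V, W
  1-simplices (24): PQ, PT, PU, PV, QR, QS, QT, QU, QV, QW, RS, RT, RU, RV, RW, ST, SU, SV, SW, TU, TW, UV, UW, VW
  2-simplices (16): PQT, PQV, PTU, PUV, QRU, QRW, QST, QSU, QVW, RST, RSV, RTW, RUV, SUW, SVW, TUW

Hence C_0 ≅ Z^8, C_1 ≅ Z^24, C_2 ≅ Z^16.

∂_1: C_1 → C_0 is given by ∂[p,q] = [q] − [p].
The resulting 8×24 matrix has rank 7, and its Smith normal form has invariant factors (1,1,1,1,1,1,1).

The boundary map ∂_2: C_2 → C_1 maps a triangle to the signed sum of its edges. For instance
  ∂QRU = RU − QU + QR,
  ∂QRW = RW − QW + QR.
The 24×16 boundary matrix has rank 15 and Smith normal form diag(1,1,1,1,1,1,1,1,1,1,1,1,1,1,1).

From H_k ≅ ker(∂_k) / im(∂_{k+1}) we obtain:

  H_0: rank C_0 − rank ∂_1 = 8 − 7 = 1, and the invariant factors of ∂_1 are all 1, so H_0 ≅ Z.
  H_1: rank ker ∂_1 − rank ∂_2 = (24 − 7) − 15 = 2, and the invariant factors of ∂_2 are all 1, so H_1 ≅ Z^2.
  H_2: rank ker ∂_2 − rank ∂_3 = (16 − 15) − 0 = 1, and there is no ∂_3, so H_2 ≅ Z.

As a check, the Euler characteristic is 8 − 24 + 16 = 0, which agrees with 1 − 2 + 1 = 0.
(K is a triangulation of the torus T^2.)

Hence the Betti numbers are b_0 = 1, b_1 = 2, b_2 = 1.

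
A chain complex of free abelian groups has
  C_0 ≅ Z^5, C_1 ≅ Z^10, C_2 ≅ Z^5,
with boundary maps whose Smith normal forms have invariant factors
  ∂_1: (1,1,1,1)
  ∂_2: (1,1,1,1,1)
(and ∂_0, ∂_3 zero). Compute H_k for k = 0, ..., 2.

H_0 = Z,  H_1 = Z,  H_2 = 0.

H_0: b_0 = 5 − 0 − 4 = 1; torsion from ∂_1 factors > 1: none. So H_0 = Z.
H_1: b_1 = 10 − 4 − 5 = 1; torsion from ∂_2 factors > 1: none. So H_1 = Z.
H_2: b_2 = 5 − 5 − 0 = 0; torsion from ∂_3 factors > 1: none. So H_2 = 0.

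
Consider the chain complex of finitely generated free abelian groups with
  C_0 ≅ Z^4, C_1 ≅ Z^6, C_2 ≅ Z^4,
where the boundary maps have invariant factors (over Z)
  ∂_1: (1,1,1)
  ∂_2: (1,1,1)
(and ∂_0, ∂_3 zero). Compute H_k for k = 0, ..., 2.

H_0: b_0 = 4 − 0 − 3 = 1; torsion from ∂_1 factors > 1: none. So H_0 ≅ Z.
H_1: b_1 = 6 − 3 − 3 = 0; torsion from ∂_2 factors > 1: none. So H_1 ≅ 0.
H_2: b_2 = 4 − 3 − 0 = 1; torsion from ∂_3 factors > 1: none. So H_2 ≅ Z.

H_0 ≅ Z,  H_1 = 0,  H_2 ≅ Z.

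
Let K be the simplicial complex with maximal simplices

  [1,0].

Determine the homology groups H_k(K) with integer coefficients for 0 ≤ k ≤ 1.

H_0 ≅ Z,  H_1 = 0.

Order the vertices as 0 < 1. Listing each simplex with vertices in this order, K has dimension 1 with simplices:

  0-simplices (2): [0], [1]
  1-simplices (1): [0,1]

giving chain groups C_0 ≅ Z^2, C_1 ≅ Z^1.

The boundary map ∂_1: C_1 → C_0 is given by ∂[p,q] = [q] − [p]. For instance
  ∂[0,1] = [1] − [0].
The 2×1 boundary matrix has rank 1 and Smith normal form diag(1).

From H_k ≅ ker(∂_k) / im(∂_{k+1}) we obtain:

  H_0: rank C_0 − rank ∂_1 = 2 − 1 = 1, and the invariant factors of ∂_1 are all 1, so H_0 = Z.
  H_1: rank ker ∂_1 − rank ∂_2 = (1 − 1) − 0 = 0, and there is no ∂_2, so H_1 = 0.

(K is a triangulation of the 1-simplex.)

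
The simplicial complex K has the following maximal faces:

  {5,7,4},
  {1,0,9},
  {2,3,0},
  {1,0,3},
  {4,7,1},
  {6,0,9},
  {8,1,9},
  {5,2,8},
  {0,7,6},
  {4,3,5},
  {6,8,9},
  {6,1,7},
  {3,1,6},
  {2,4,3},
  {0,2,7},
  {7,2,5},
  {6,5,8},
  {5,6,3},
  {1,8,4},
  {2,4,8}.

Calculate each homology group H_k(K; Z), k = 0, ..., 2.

Order the vertices as 0 < 1 < 2 < 3 < 4 < 5 < 6 < 7 < 8 < 9. Listing each simplex with vertices in this order, K has dimension 2 with simplices:

  0-simplices (10): [0], [1], [2], [3], [4], [5], [6], [7], [8], [9]
  1-simplices (30): (30 of them)
  2-simplices (20): (20 of them)

giving chain groups C_0 ≅ Z^10, C_1 ≅ Z^30, C_2 ≅ Z^20.

Boundary ∂_1: C_1 → C_0 maps an edge to its endpoints' difference, ∂[p,q] = q − p.
The resulting 10×30 matrix has rank 9, and its Smith normal form has invariant factors (1,1,1,1,1,1,1,1,1).

Boundary ∂_2: C_2 → C_1 acts by ∂[p,q,r] = [q,r] − [p,r] + [p,q]. For instance
  ∂[6,8,9] = [8,9] − [6,9] + [6,8],
  ∂[2,4,8] = [4,8] − [2,8] + [2,4].
This gives a 30×20 integer matrix of rank 20; reducing to Smith normal form yields diagonal entries (1,1,1,1,1,1,1,1,1,1,1,1,1,1,1,1,1,1,1,2).

From H_k ≅ ker(∂_k) / im(∂_{k+1}) we obtain:

  H_0: rank C_0 − rank ∂_1 = 10 − 9 = 1, and the invariant factors of ∂_1 are all 1, so H_0 = Z.
  H_1: rank ker ∂_1 − rank ∂_2 = (30 − 9) − 20 = 1, and ∂_2 has invariant factor 2 > 1, so H_1 = Z ⊕ Z_2.
  H_2: rank ker ∂_2 − rank ∂_3 = (20 − 20) − 0 = 0, and there is no ∂_3, so H_2 = 0.

As a check, the Euler characteristic is 10 − 30 + 20 = 0, which agrees with 1 − 1 + 0 = 0.
(K is a triangulation of the Klein bottle.)

H_0 ≅ Z,  H_1 ≅ Z ⊕ Z_2,  H_2 = 0.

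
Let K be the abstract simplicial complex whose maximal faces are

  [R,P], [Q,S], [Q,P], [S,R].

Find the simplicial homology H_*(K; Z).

Order the vertices as P < Q < R < S. Listing each simplex with vertices in this order, K has dimension 1 with simplices:

  0-simplices (4): P, Q, R, S
  1-simplices (4): PQ, PR, QS, RS

Hence C_0 ≅ Z^4, C_1 ≅ Z^4.

The boundary map ∂_1: C_1 → C_0 is given by ∂[p,q] = [q] − [p]. For instance
  ∂PQ = Q − P.
The 4×4 boundary matrix has rank 3 and Smith normal form diag(1,1,1).

Reading off H_k = ker ∂_k / im ∂_{k+1}:

  H_0: rank C_0 − rank ∂_1 = 4 − 3 = 1, and the invariant factors of ∂_1 are all 1, so H_0 = Z.
  H_1: rank ker ∂_1 − rank ∂_2 = (4 − 3) − 0 = 1, and there is no ∂_2, so H_1 = Z.

As a check, the Euler characteristic is 4 − 4 = 0, which agrees with 1 − 1 = 0.
(K is a triangulation of the circle S^1.)

H_0 ≅ Z,  H_1 ≅ Z.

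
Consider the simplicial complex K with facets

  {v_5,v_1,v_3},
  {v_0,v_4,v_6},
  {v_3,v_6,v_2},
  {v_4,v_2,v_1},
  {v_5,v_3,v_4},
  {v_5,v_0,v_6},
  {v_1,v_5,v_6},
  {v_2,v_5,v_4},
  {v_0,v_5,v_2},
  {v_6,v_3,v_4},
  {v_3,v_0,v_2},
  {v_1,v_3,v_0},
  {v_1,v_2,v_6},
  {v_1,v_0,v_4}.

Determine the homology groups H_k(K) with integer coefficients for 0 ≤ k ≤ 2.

Order the vertices as v_0 < v_1 < v_2 < v_3 < v_4 < v_5 < v_6. Listing each simplex with vertices in this order, K has dimension 2 with simplices:

  0-simplices (7): [v_0], [v_1], [v_2], [v_3], [v_4], [v_5], [v_6]
  1-simplices (21): (21 of them)
  2-simplices (14): (14 of them)

giving chain groups C_0 ≅ Z^7, C_1 ≅ Z^21, C_2 ≅ Z^14.

The boundary map ∂_1: C_1 → C_0 sends each edge [p,q] (with p < q) to q − p. For instance
  ∂[v_1,v_2] = [v_2] − [v_1].
This gives a 7×21 integer matrix of rank 6; reducing to Smith normal form yields diagonal entries (1,1,1,1,1,1).

The boundary map ∂_2: C_2 → C_1 sends each 2-simplex [p,q,r] to [q,r] − [p,r] + [p,q]. For instance
  ∂[v_1,v_2,v_6] = [v_2,v_6] − [v_1,v_6] + [v_1,v_2],
  ∂[v_0,v_4,v_6] = [v_4,v_6] − [v_0,v_6] + [v_0,v_4].
This gives a 21×14 integer matrix of rank 13; reducing to Smith normal form yields diagonal entries (1,1,1,1,1,1,1,1,1,1,1,1,1).

Reading off H_k = ker ∂_k / im ∂_{k+1}:

  H_0: rank C_0 − rank ∂_1 = 7 − 6 = 1, and the invariant factors of ∂_1 are all 1, so H_0 ≅ Z.
  H_1: rank ker ∂_1 − rank ∂_2 = (21 − 6) − 13 = 2, and the invariant factors of ∂_2 are all 1, so H_1 ≅ Z^2.
  H_2: rank ker ∂_2 − rank ∂_3 = (14 − 13) − 0 = 1, and there is no ∂_3, so H_2 ≅ Z.

As a check, the Euler characteristic is 7 − 21 + 14 = 0, which agrees with 1 − 2 + 1 = 0.

H_0 = Z,  H_1 = Z^2,  H_2 = Z.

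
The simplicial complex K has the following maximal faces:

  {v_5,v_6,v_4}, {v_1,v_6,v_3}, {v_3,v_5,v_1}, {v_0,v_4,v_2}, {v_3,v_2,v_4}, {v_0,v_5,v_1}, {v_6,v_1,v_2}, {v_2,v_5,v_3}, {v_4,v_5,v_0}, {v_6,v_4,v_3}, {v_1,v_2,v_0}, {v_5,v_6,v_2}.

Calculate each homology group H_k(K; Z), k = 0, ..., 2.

H_0 = Z,  H_1 = Z/2Z,  H_2 = 0.

Take the total order v_0 < v_1 < v_2 < v_3 < v_4 < v_5 < v_6 on the vertex set. Then K (dimension 2) consists of the simplices:

  0-simplices (7): [v_0], [v_1], [v_2], [v_3], [v_4], [v_5], [v_6]
  1-simplices (18): (18 of them)
  2-simplices (12): (12 of them)

so the chain groups are C_0 ≅ Z^7, C_1 ≅ Z^18, C_2 ≅ Z^12.

The boundary map ∂_1: C_1 → C_0 maps an edge to its endpoints' difference, ∂[p,q] = q − p.
As a 7×18 matrix over Z this has rank 6, with invariant factors (1,1,1,1,1,1).

Boundary ∂_2: C_2 → C_1 acts by ∂[p,q,r] = [q,r] − [p,r] + [p,q]. For instance
  ∂[v_0,v_1,v_5] = [v_1,v_5] − [v_0,v_5] + [v_0,v_1],
  ∂[v_0,v_2,v_4] = [v_2,v_4] − [v_0,v_4] + [v_0,v_2].
This gives a 18×12 integer matrix of rank 12; reducing to Smith normal form yields diagonal entries (1,1,1,1,1,1,1,1,1,1,1,2).

Computing H_k = (kernel of ∂_k) / (image of ∂_{k+1}):

  H_0: rank C_0 − rank ∂_1 = 7 − 6 = 1, and the invariant factors of ∂_1 are all 1, so H_0 ≅ Z.
  H_1: rank ker ∂_1 − rank ∂_2 = (18 − 6) − 12 = 0, and ∂_2 has invariant factor 2 > 1, so H_1 ≅ Z/2Z.
  H_2: rank ker ∂_2 − rank ∂_3 = (12 − 12) − 0 = 0, and there is no ∂_3, so H_2 ≅ 0.

(K is a triangulation of the real projective plane RP^2.)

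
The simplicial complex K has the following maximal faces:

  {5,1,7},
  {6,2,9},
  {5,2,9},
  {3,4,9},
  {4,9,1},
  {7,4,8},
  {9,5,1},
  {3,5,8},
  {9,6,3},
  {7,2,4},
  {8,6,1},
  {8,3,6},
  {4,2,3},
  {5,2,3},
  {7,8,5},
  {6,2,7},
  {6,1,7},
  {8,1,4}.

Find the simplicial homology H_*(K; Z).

H_0 ≅ Z,  H_1 ≅ Z × Z/2,  H_2 = 0.

We work with the vertex ordering 1 < 2 < 3 < 4 < 5 < 6 < 7 < 8 < 9. The simplices of K, each written with vertices in increasing order, are:

  0-simplices (9): [1], [2], [3], [4], [5], [6], [7], [8], [9]
  1-simplices (27): (27 of them)
  2-simplices (18): [1,4,8], [1,4,9], [1,5,7], [1,5,9], [1,6,7], [1,6,8], [2,3,4], [2,3,5], [2,4,7], [2,5,9], [2,6,7], [2,6,9], [3,4,9], [3,5,8], [3,6,8], [3,6,9], [4,7,8], [5,7,8]

Hence C_0 ≅ Z^9, C_1 ≅ Z^27, C_2 ≅ Z^18.

The boundary map ∂_1: C_1 → C_0 is given by ∂[p,q] = [q] − [p]. For instance
  ∂[3,4] = [4] − [3].
The 9×27 boundary matrix has rank 8 and Smith normal form diag(1,1,1,1,1,1,1,1).

Boundary ∂_2: C_2 → C_1 sends each 2-simplex [p,q,r] to [q,r] − [p,r] + [p,q]. For instance
  ∂[1,6,7] = [6,7] − [1,7] + [1,6],
  ∂[1,5,9] = [5,9] − [1,9] + [1,5].
This gives a 27×18 integer matrix of rank 18; reducing to Smith normal form yields diagonal entries (1,1,1,1,1,1,1,1,1,1,1,1,1,1,1,1,1,2).

Computing H_k = (kernel of ∂_k) / (image of ∂_{k+1}):

  H_0: rank C_0 − rank ∂_1 = 9 − 8 = 1, and the invariant factors of ∂_1 are all 1, so H_0 ≅ Z.
  H_1: rank ker ∂_1 − rank ∂_2 = (27 − 8) − 18 = 1, and ∂_2 has invariant factor 2 > 1, so H_1 ≅ Z × Z/2.
  H_2: rank ker ∂_2 − rank ∂_3 = (18 − 18) − 0 = 0, and there is no ∂_3, so H_2 ≅ 0.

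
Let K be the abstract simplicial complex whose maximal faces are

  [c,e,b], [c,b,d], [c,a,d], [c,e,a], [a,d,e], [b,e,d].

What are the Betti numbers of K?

Take the total order a < b < c < d < e on the vertex set. Then K (dimension 2) consists of the simplices:

  0-simplices (5): a, b, c, d, e
  1-simplices (9): ac, ad, ae, bc, bd, be, cd, ce, de
  2-simplices (6): acd, ace, ade, bcd, bce, bde

giving chain groups C_0 ≅ Z^5, C_1 ≅ Z^9, C_2 ≅ Z^6.

∂_1: C_1 → C_0 sends each edge [p,q] (with p < q) to q − p.
This gives a 5×9 integer matrix of rank 4; reducing to Smith normal form yields diagonal entries (1,1,1,1).

∂_2: C_2 → C_1 maps a triangle to the signed sum of its edges. For instance
  ∂ade = de − ae + ad,
  ∂acd = cd − ad + ac.
As a 9×6 matrix over Z this has rank 5, with invariant factors (1,1,1,1,1).

Reading off H_k = ker ∂_k / im ∂_{k+1}:

  H_0: rank C_0 − rank ∂_1 = 5 − 4 = 1, and the invariant factors of ∂_1 are all 1, so H_0 = Z.
  H_1: rank ker ∂_1 − rank ∂_2 = (9 − 4) − 5 = 0, and the invariant factors of ∂_2 are all 1, so H_1 = 0.
  H_2: rank ker ∂_2 − rank ∂_3 = (6 − 5) − 0 = 1, and there is no ∂_3, so H_2 = Z.

(K is a triangulation of the 2-sphere S^2.)

Hence the Betti numbers are b_0 = 1, b_1 = 0, b_2 = 1.

b_0 = 1, b_1 = 0, b_2 = 1.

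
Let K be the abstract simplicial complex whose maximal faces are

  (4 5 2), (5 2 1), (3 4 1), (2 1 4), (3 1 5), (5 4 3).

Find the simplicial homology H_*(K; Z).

Fix the vertex order 1 < 2 < 3 < 4 < 5 and write every simplex with vertices in increasing order. Then dim K = 2 and the simplices of K are:

  0-simplices (5): [1], [2], [3], [4], [5]
  1-simplices (9): [1,2], [1,3], [1,4], [1,5], [2,4], [2,5], [3,4], [3,5], [4,5]
  2-simplices (6): [1,2,4], [1,2,5], [1,3,4], [1,3,5], [2,4,5], [3,4,5]

so the chain groups are C_0 ≅ Z^5, C_1 ≅ Z^9, C_2 ≅ Z^6.

The boundary map ∂_1: C_1 → C_0 maps an edge to its endpoints' difference, ∂[p,q] = q − p. For instance
  ∂[3,4] = [4] − [3].
This gives a 5×9 integer matrix of rank 4; reducing to Smith normal form yields diagonal entries (1,1,1,1).

Boundary ∂_2: C_2 → C_1 maps a triangle to the signed sum of its edges. For instance
  ∂[1,3,4] = [3,4] − [1,4] + [1,3],
  ∂[1,3,5] = [3,5] − [1,5] + [1,3].
This gives a 9×6 integer matrix of rank 5; reducing to Smith normal form yields diagonal entries (1,1,1,1,1).

Reading off H_k = ker ∂_k / im ∂_{k+1}:

  H_0: rank C_0 − rank ∂_1 = 5 − 4 = 1, and the invariant factors of ∂_1 are all 1, so H_0 ≅ Z.
  H_1: rank ker ∂_1 − rank ∂_2 = (9 − 4) − 5 = 0, and the invariant factors of ∂_2 are all 1, so H_1 ≅ 0.
  H_2: rank ker ∂_2 − rank ∂_3 = (6 − 5) − 0 = 1, and there is no ∂_3, so H_2 ≅ Z.

H_0 = Z,  H_1 = 0,  H_2 = Z.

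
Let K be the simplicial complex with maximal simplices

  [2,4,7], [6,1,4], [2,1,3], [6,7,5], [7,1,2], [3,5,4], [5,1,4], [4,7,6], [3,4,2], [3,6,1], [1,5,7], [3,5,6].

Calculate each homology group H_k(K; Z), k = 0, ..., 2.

H_0 = Z,  H_1 = Z/2,  H_2 = 0.

Order the vertices as 1 < 2 < 3 < 4 < 5 < 6 < 7. Listing each simplex with vertices in this order, K has dimension 2 with simplices:

  0-simplices (7): [1], [2], [3], [4], [5], [6], [7]
  1-simplices (18): [1,2], [1,3], [1,4], [1,5], [1,6], [1,7], [2,3], [2,4], [2,7], [3,4], [3,5], [3,6], [4,5], [4,6], [4,7], [5,6], [5,7], [6,7]
  2-simplices (12): [1,2,3], [1,2,7], [1,3,6], [1,4,5], [1,4,6], [1,5,7], [2,3,4], [2,4,7], [3,4,5], [3,5,6], [4,6,7], [5,6,7]

giving chain groups C_0 ≅ Z^7, C_1 ≅ Z^18, C_2 ≅ Z^12.

∂_1: C_1 → C_0 sends each edge [p,q] (with p < q) to q − p. For instance
  ∂[1,6] = [6] − [1].
The 7×18 boundary matrix has rank 6 and Smith normal form diag(1,1,1,1,1,1).

∂_2: C_2 → C_1 acts by ∂[p,q,r] = [q,r] − [p,r] + [p,q]. For instance
  ∂[3,5,6] = [5,6] − [3,6] + [3,5],
  ∂[1,5,7] = [5,7] − [1,7] + [1,5].
This gives a 18×12 integer matrix of rank 12; reducing to Smith normal form yields diagonal entries (1,1,1,1,1,1,1,1,1,1,1,2).

Reading off H_k = ker ∂_k / im ∂_{k+1}:

  H_0: rank C_0 − rank ∂_1 = 7 − 6 = 1, and the invariant factors of ∂_1 are all 1, so H_0 = Z.
  H_1: rank ker ∂_1 − rank ∂_2 = (18 − 6) − 12 = 0, and ∂_2 has invariant factor 2 > 1, so H_1 = Z/2.
  H_2: rank ker ∂_2 − rank ∂_3 = (12 − 12) − 0 = 0, and there is no ∂_3, so H_2 = 0.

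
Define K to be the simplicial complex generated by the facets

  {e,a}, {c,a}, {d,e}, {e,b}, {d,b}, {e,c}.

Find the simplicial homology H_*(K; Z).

H_0 = Z,  H_1 = Z^2.

Fix the vertex order a < b < c < d < e and write every simplex with vertices in increasing order. Then dim K = 1 and the simplices of K are:

  0-simplices (5): a, b, c, d, e
  1-simplices (6): ac, ae, bd, be, ce, de

Hence C_0 ≅ Z^5, C_1 ≅ Z^6.

Boundary ∂_1: C_1 → C_0 maps an edge to its endpoints' difference, ∂[p,q] = q − p. For instance
  ∂bd = d − b.
The resulting 5×6 matrix has rank 4, and its Smith normal form has invariant factors (1,1,1,1).

Computing H_k = (kernel of ∂_k) / (image of ∂_{k+1}):

  H_0: rank C_0 − rank ∂_1 = 5 − 4 = 1, and the invariant factors of ∂_1 are all 1, so H_0 = Z.
  H_1: rank ker ∂_1 − rank ∂_2 = (6 − 4) − 0 = 2, and there is no ∂_2, so H_1 = Z^2.

(K is a triangulation of a wedge of 2 circles.)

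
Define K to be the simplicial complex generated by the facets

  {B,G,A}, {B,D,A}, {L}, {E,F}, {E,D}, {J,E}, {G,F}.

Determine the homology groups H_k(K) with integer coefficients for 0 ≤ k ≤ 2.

Fix the vertex order A < B < D < E < F < G < J < L and write every simplex with vertices in increasing order. Then dim K = 2 and the simplices of K are:

  0-simplices (8): A, B, D, E, F, G, J, L
  1-simplices (9): AB, AD, AG, BD, BG, DE, EF, EJ, FG
  2-simplices (2): ABD, ABG

Hence C_0 ≅ Z^8, C_1 ≅ Z^9, C_2 ≅ Z^2.

∂_1: C_1 → C_0 sends each edge [p,q] (with p < q) to q − p.
The resulting 8×9 matrix has rank 6, and its Smith normal form has invariant factors (1,1,1,1,1,1).

The boundary map ∂_2: C_2 → C_1 acts by ∂[p,q,r] = [q,r] − [p,r] + [p,q]. For instance
  ∂ABG = BG − AG + AB,
  ∂ABD = BD − AD + AB.
As a 9×2 matrix over Z this has rank 2, with invariant factors (1,1).

Computing H_k = (kernel of ∂_k) / (image of ∂_{k+1}):

  H_0: rank C_0 − rank ∂_1 = 8 − 6 = 2, and the invariant factors of ∂_1 are all 1, so H_0 = Z^2.
  H_1: rank ker ∂_1 − rank ∂_2 = (9 − 6) − 2 = 1, and the invariant factors of ∂_2 are all 1, so H_1 = Z.
  H_2: rank ker ∂_2 − rank ∂_3 = (2 − 2) − 0 = 0, and there is no ∂_3, so H_2 = 0.

As a check, the Euler characteristic is 8 − 9 + 2 = 1, which agrees with 2 − 1 + 0 = 1.

H_0 ≅ Z^2,  H_1 ≅ Z,  H_2 = 0.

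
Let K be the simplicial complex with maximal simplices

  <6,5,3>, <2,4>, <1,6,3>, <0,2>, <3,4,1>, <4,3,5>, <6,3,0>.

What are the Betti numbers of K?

Take the total order 0 < 1 < 2 < 3 < 4 < 5 < 6 on the vertex set. Then K (dimension 2) consists of the simplices:

  0-simplices (7): [0], [1], [2], [3], [4], [5], [6]
  1-simplices (12): [0,2], [0,3], [0,6], [1,3], [1,4], [1,6], [2,4], [3,4], [3,5], [3,6], [4,5], [5,6]
  2-simplices (5): [0,3,6], [1,3,4], [1,3,6], [3,4,5], [3,5,6]

so the chain groups are C_0 ≅ Z^7, C_1 ≅ Z^12, C_2 ≅ Z^5.

The boundary map ∂_1: C_1 → C_0 sends each edge [p,q] (with p < q) to q − p.
The resulting 7×12 matrix has rank 6, and its Smith normal form has invariant factors (1,1,1,1,1,1).

The boundary map ∂_2: C_2 → C_1 sends each 2-simplex [p,q,r] to [q,r] − [p,r] + [p,q]. For instance
  ∂[3,5,6] = [5,6] − [3,6] + [3,5],
  ∂[0,3,6] = [3,6] − [0,6] + [0,3].
This gives a 12×5 integer matrix of rank 5; reducing to Smith normal form yields diagonal entries (1,1,1,1,1).

Now H_k = ker ∂_k / im ∂_{k+1}, so:

  H_0: rank C_0 − rank ∂_1 = 7 − 6 = 1, and the invariant factors of ∂_1 are all 1, so H_0 ≅ Z.
  H_1: rank ker ∂_1 − rank ∂_2 = (12 − 6) − 5 = 1, and the invariant factors of ∂_2 are all 1, so H_1 ≅ Z.
  H_2: rank ker ∂_2 − rank ∂_3 = (5 − 5) − 0 = 0, and there is no ∂_3, so H_2 ≅ 0.

As a check, the Euler characteristic is 7 − 12 + 5 = 0, which agrees with 1 − 1 + 0 = 0.

Hence the Betti numbers are b_0 = 1, b_1 = 1, b_2 = 0.

b_0 = 1, b_1 = 1, b_2 = 0.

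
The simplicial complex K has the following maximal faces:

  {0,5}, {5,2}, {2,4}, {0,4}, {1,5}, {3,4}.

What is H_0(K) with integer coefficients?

Fix the vertex order 0 < 1 < 2 < 3 < 4 < 5 and write every simplex with vertices in increasing order. Then dim K = 1 and the simplices of K are:

  0-simplices (6): [0], [1], [2], [3], [4], [5]
  1-simplices (6): [0,4], [0,5], [1,5], [2,4], [2,5], [3,4]

Hence C_0 ≅ Z^6, C_1 ≅ Z^6.

∂_1: C_1 → C_0 is given by ∂[p,q] = [q] − [p].
As a 6×6 matrix over Z this has rank 5, with invariant factors (1,1,1,1,1).

Computing H_k = (kernel of ∂_k) / (image of ∂_{k+1}):

  H_0: rank C_0 − rank ∂_1 = 6 − 5 = 1, and the invariant factors of ∂_1 are all 1, so H_0 ≅ Z.

H_0 ≅ Z.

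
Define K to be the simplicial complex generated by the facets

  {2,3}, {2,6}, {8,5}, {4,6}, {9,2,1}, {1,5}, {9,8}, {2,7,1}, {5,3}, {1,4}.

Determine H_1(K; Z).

K has 9 vertices, 13 edges, 2 triangles.
rank ∂_1 = 8, rank ∂_2 = 2 ⇒ b_1 = 13 − 8 − 2 = 3; all invariant factors of ∂_2 are 1 so no torsion. So H_1 ≅ Z^3.

H_1 = Z^3.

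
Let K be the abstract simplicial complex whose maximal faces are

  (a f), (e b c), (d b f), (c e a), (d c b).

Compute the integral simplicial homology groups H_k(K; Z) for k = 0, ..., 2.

H_0 ≅ Z,  H_1 ≅ Z,  H_2 = 0.

We work with the vertex ordering a < b < c < d < e < f. The simplices of K, each written with vertices in increasing order, are:

  0-simplices (6): a, b, c, d, e, f
  1-simplices (10): ac, ae, af, bc, bd, be, bf, cd, ce, df
  2-simplices (4): ace, bcd, bce, bdf

Hence C_0 ≅ Z^6, C_1 ≅ Z^10, C_2 ≅ Z^4.

The boundary map ∂_1: C_1 → C_0 maps an edge to its endpoints' difference, ∂[p,q] = q − p. For instance
  ∂bd = d − b.
As a 6×10 matrix over Z this has rank 5, with invariant factors (1,1,1,1,1).

Boundary ∂_2: C_2 → C_1 sends each 2-simplex [p,q,r] to [q,r] − [p,r] + [p,q]. For instance
  ∂bcd = cd − bd + bc,
  ∂ace = ce − ae + ac.
This gives a 10×4 integer matrix of rank 4; reducing to Smith normal form yields diagonal entries (1,1,1,1).

Computing H_k = (kernel of ∂_k) / (image of ∂_{k+1}):

  H_0: rank C_0 − rank ∂_1 = 6 − 5 = 1, and the invariant factors of ∂_1 are all 1, so H_0 = Z.
  H_1: rank ker ∂_1 − rank ∂_2 = (10 − 5) − 4 = 1, and the invariant factors of ∂_2 are all 1, so H_1 = Z.
  H_2: rank ker ∂_2 − rank ∂_3 = (4 − 4) − 0 = 0, and there is no ∂_3, so H_2 = 0.

As a check, the Euler characteristic is 6 − 10 + 4 = 0, which agrees with 1 − 1 + 0 = 0.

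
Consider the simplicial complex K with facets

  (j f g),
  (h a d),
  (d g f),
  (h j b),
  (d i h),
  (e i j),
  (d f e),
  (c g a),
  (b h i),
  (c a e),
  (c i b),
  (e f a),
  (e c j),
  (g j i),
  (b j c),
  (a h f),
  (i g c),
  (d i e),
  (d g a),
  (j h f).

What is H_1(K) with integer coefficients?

H_1 = Z ⊕ Z_2.

Fix the vertex order a < b < c < d < e < f < g < h < i < j and write every simplex with vertices in increasing order. Then dim K = 2 and the simplices of K are:

  0-simplices (10): a, b, c, d, e, f, g, h, i, j
  1-simplices (30): ac, ad, ae, af, ag, ah, bc, bh, bi, bj, ce, cg, ci, cj, de, df, dg, dh, di, ef, ei, ej, fg, fh, fj, gi, gj, hi, hj, ij
  2-simplices (20): ace, acg, adg, adh, aef, afh, bci, bcj, bhi, bhj, cej, cgi, def, dei, dfg, dhi, eij, fgj, fhj, gij

Hence C_0 ≅ Z^10, C_1 ≅ Z^30, C_2 ≅ Z^20.

The boundary map ∂_1: C_1 → C_0 sends each edge [p,q] (with p < q) to q − p.
As a 10×30 matrix over Z this has rank 9, with invariant factors (1,1,1,1,1,1,1,1,1).

∂_2: C_2 → C_1 maps a triangle to the signed sum of its edges. For instance
  ∂bhj = hj − bj + bh,
  ∂ace = ce − ae + ac.
This gives a 30×20 integer matrix of rank 20; reducing to Smith normal form yields diagonal entries (1,1,1,1,1,1,1,1,1,1,1,1,1,1,1,1,1,1,1,2).

Now H_k = ker ∂_k / im ∂_{k+1}, so:

  H_1: rank ker ∂_1 − rank ∂_2 = (30 − 9) − 20 = 1, and ∂_2 has invariant factor 2 > 1, so H_1 = Z ⊕ Z_2.

(K is a triangulation of the Klein bottle.)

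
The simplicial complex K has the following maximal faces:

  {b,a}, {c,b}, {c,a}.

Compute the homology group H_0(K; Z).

We work with the vertex ordering a < b < c. The simplices of K, each written with vertices in increasing order, are:

  0-simplices (3): a, b, c
  1-simplices (3): ab, ac, bc

so the chain groups are C_0 ≅ Z^3, C_1 ≅ Z^3.

The boundary map ∂_1: C_1 → C_0 is given by ∂[p,q] = [q] − [p]. For instance
  ∂ac = c − a.
The 3×3 boundary matrix has rank 2 and Smith normal form diag(1,1).

From H_k ≅ ker(∂_k) / im(∂_{k+1}) we obtain:

  H_0: rank C_0 − rank ∂_1 = 3 − 2 = 1, and the invariant factors of ∂_1 are all 1, so H_0 ≅ Z.

(K is a triangulation of the circle S^1.)

H_0 = Z.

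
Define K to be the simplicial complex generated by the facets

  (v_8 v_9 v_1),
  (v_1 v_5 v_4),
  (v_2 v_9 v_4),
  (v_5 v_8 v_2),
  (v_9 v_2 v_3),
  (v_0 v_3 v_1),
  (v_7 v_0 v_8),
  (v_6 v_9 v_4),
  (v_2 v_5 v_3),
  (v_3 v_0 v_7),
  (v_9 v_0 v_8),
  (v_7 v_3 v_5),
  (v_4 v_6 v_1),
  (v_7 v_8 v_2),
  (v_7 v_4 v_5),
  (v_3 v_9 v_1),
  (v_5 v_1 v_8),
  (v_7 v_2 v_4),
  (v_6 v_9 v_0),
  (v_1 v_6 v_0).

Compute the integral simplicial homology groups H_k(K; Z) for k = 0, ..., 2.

We work with the vertex ordering v_0 < v_1 < v_2 < v_3 < v_4 < v_5 < v_6 < v_7 < v_8 < v_9. The simplices of K, each written with vertices in increasing order, are:

  0-simplices (10): [v_0], [v_1], [v_2], [v_3], [v_4], [v_5], [v_6], [v_7], [v_8], [v_9]
  1-simplices (30): (30 of them)
  2-simplices (20): (20 of them)

giving chain groups C_0 ≅ Z^10, C_1 ≅ Z^30, C_2 ≅ Z^20.

∂_1: C_1 → C_0 maps an edge to its endpoints' difference, ∂[p,q] = q − p. For instance
  ∂[v_2,v_5] = [v_5] − [v_2].
The resulting 10×30 matrix has rank 9, and its Smith normal form has invariant factors (1,1,1,1,1,1,1,1,1).

The boundary map ∂_2: C_2 → C_1 sends each 2-simplex [p,q,r] to [q,r] − [p,r] + [p,q]. For instance
  ∂[v_2,v_5,v_8] = [v_5,v_8] − [v_2,v_8] + [v_2,v_5],
  ∂[v_1,v_8,v_9] = [v_8,v_9] − [v_1,v_9] + [v_1,v_8].
This gives a 30×20 integer matrix of rank 20; reducing to Smith normal form yields diagonal entries (1,1,1,1,1,1,1,1,1,1,1,1,1,1,1,1,1,1,1,2).

From H_k ≅ ker(∂_k) / im(∂_{k+1}) we obtain:

  H_0: rank C_0 − rank ∂_1 = 10 − 9 = 1, and the invariant factors of ∂_1 are all 1, so H_0 = Z.
  H_1: rank ker ∂_1 − rank ∂_2 = (30 − 9) − 20 = 1, and ∂_2 has invariant factor 2 > 1, so H_1 = Z ⊕ Z/2.
  H_2: rank ker ∂_2 − rank ∂_3 = (20 − 20) − 0 = 0, and there is no ∂_3, so H_2 = 0.

H_0 ≅ Z,  H_1 ≅ Z ⊕ Z/2,  H_2 = 0.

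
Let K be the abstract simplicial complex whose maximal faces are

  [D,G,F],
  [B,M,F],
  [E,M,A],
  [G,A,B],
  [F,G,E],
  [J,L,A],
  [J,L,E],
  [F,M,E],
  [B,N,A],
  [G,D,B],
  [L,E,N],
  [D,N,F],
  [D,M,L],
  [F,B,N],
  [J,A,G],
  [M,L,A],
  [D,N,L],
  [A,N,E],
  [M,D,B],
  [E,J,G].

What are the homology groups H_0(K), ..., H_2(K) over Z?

H_0 ≅ Z,  H_1 ≅ Z ⊕ Z/2,  H_2 = 0.

Order the vertices as A < B < D < E < F < G < J < L < M < N. Listing each simplex with vertices in this order, K has dimension 2 with simplices:

  0-simplices (10): A, B, D, E, F, G, J, L, M, N
  1-simplices (30): AB, AE, AG, AJ, AL, AM, AN, BD, BF, BG, BM, BN, DF, DG, DL, DM, DN, EF, EG, EJ, EL, EM, EN, FG, FM, FN, GJ, JL, LM, LN
  2-simplices (20): ABG, ABN, AEM, AEN, AGJ, AJL, ALM, BDG, BDM, BFM, BFN, DFG, DFN, DLM, DLN, EFG, EFM, EGJ, EJL, ELN

Hence C_0 ≅ Z^10, C_1 ≅ Z^30, C_2 ≅ Z^20.

The boundary map ∂_1: C_1 → C_0 is given by ∂[p,q] = [q] − [p].
The 10×30 boundary matrix has rank 9 and Smith normal form diag(1,1,1,1,1,1,1,1,1).

The boundary map ∂_2: C_2 → C_1 acts by ∂[p,q,r] = [q,r] − [p,r] + [p,q]. For instance
  ∂ABN = BN − AN + AB,
  ∂EFM = FM − EM + EF.
The resulting 30×20 matrix has rank 20, and its Smith normal form has invariant factors (1,1,1,1,1,1,1,1,1,1,1,1,1,1,1,1,1,1,1,2).

Computing H_k = (kernel of ∂_k) / (image of ∂_{k+1}):

  H_0: rank C_0 − rank ∂_1 = 10 − 9 = 1, and the invariant factors of ∂_1 are all 1, so H_0 = Z.
  H_1: rank ker ∂_1 − rank ∂_2 = (30 − 9) − 20 = 1, and ∂_2 has invariant factor 2 > 1, so H_1 = Z ⊕ Z/2.
  H_2: rank ker ∂_2 − rank ∂_3 = (20 − 20) − 0 = 0, and there is no ∂_3, so H_2 = 0.

As a check, the Euler characteristic is 10 − 30 + 20 = 0, which agrees with 1 − 1 + 0 = 0.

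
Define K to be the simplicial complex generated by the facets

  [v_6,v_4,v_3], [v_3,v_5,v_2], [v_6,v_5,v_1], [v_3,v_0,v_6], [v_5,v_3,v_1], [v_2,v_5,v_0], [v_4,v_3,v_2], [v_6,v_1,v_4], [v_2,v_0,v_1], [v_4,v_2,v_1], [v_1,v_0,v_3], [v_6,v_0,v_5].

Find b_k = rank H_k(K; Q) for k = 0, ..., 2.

We work with the vertex ordering v_0 < v_1 < v_2 < v_3 < v_4 < v_5 < v_6. The simplices of K, each written with vertices in increasing order, are:

  0-simplices (7): [v_0], [v_1], [v_2], [v_3], [v_4], [v_5], [v_6]
  1-simplices (18): (18 of them)
  2-simplices (12): (12 of them)

giving chain groups C_0 ≅ Z^7, C_1 ≅ Z^18, C_2 ≅ Z^12.

Boundary ∂_1: C_1 → C_0 maps an edge to its endpoints' difference, ∂[p,q] = q − p. For instance
  ∂[v_2,v_4] = [v_4] − [v_2].
As a 7×18 matrix over Z this has rank 6, with invariant factors (1,1,1,1,1,1).

∂_2: C_2 → C_1 sends each 2-simplex [p,q,r] to [q,r] − [p,r] + [p,q]. For instance
  ∂[v_0,v_1,v_2] = [v_1,v_2] − [v_0,v_2] + [v_0,v_1],
  ∂[v_1,v_3,v_5] = [v_3,v_5] − [v_1,v_5] + [v_1,v_3].
The resulting 18×12 matrix has rank 12, and its Smith normal form has invariant factors (1,1,1,1,1,1,1,1,1,1,1,2).

Computing H_k = (kernel of ∂_k) / (image of ∂_{k+1}):

  H_0: rank C_0 − rank ∂_1 = 7 − 6 = 1, and the invariant factors of ∂_1 are all 1, so H_0 = Z.
  H_1: rank ker ∂_1 − rank ∂_2 = (18 − 6) − 12 = 0, and ∂_2 has invariant factor 2 > 1, so H_1 = Z/2Z.
  H_2: rank ker ∂_2 − rank ∂_3 = (12 − 12) − 0 = 0, and there is no ∂_3, so H_2 = 0.

As a check, the Euler characteristic is 7 − 18 + 12 = 1, which agrees with 1 − 0 + 0 = 1.

Hence the Betti numbers are b_0 = 1, b_1 = 0, b_2 = 0.

b_0 = 1, b_1 = 0, b_2 = 0.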